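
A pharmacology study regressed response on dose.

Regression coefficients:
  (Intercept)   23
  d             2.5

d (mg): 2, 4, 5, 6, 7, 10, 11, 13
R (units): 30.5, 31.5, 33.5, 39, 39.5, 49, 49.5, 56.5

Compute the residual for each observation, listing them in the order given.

2.5, -1.5, -2, 1, -1, 1, -1, 1

d=2: ŷ = 23 + 2.5·2 = 28; e = 30.5 − 28 = 2.5
d=4: ŷ = 23 + 2.5·4 = 33; e = 31.5 − 33 = -1.5
d=5: ŷ = 23 + 2.5·5 = 35.5; e = 33.5 − 35.5 = -2
d=6: ŷ = 23 + 2.5·6 = 38; e = 39 − 38 = 1
d=7: ŷ = 23 + 2.5·7 = 40.5; e = 39.5 − 40.5 = -1
d=10: ŷ = 23 + 2.5·10 = 48; e = 49 − 48 = 1
d=11: ŷ = 23 + 2.5·11 = 50.5; e = 49.5 − 50.5 = -1
d=13: ŷ = 23 + 2.5·13 = 55.5; e = 56.5 − 55.5 = 1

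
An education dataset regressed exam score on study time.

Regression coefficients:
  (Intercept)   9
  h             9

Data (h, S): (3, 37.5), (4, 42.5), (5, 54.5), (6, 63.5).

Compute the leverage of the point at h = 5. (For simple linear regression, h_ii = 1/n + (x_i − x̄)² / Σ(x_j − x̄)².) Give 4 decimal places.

h = 0.3000

h̄ = (3 + 4 + 5 + 6)/4 = 4.5
Σ(h − h̄)² = 2.25 + 0.25 + 0.25 + 2.25 = 5
h = 1/4 + (0.5)²/5 = 0.25 + 0.05 = 0.3000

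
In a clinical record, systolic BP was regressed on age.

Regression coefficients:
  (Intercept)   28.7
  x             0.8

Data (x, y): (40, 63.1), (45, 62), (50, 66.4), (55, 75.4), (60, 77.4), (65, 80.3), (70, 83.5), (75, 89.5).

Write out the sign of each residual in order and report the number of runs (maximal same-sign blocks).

5 runs

x=40: ŷ = 28.7 + 0.8·40 = 60.7; e = 63.1 − 60.7 = 2.4
x=45: ŷ = 28.7 + 0.8·45 = 64.7; e = 62 − 64.7 = -2.7
x=50: ŷ = 28.7 + 0.8·50 = 68.7; e = 66.4 − 68.7 = -2.3
x=55: ŷ = 28.7 + 0.8·55 = 72.7; e = 75.4 − 72.7 = 2.7
x=60: ŷ = 28.7 + 0.8·60 = 76.7; e = 77.4 − 76.7 = 0.7
x=65: ŷ = 28.7 + 0.8·65 = 80.7; e = 80.3 − 80.7 = -0.4
x=70: ŷ = 28.7 + 0.8·70 = 84.7; e = 83.5 − 84.7 = -1.2
x=75: ŷ = 28.7 + 0.8·75 = 88.7; e = 89.5 − 88.7 = 0.8
Signs: + − − + + − − +
Runs: +×1, −×2, +×2, −×2, +×1 → 5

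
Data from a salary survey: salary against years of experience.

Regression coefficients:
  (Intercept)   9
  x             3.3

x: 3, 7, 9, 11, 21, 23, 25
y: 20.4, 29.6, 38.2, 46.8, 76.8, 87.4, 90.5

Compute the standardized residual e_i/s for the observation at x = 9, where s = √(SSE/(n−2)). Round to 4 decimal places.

-0.2469

x=3: ŷ = 9 + 3.3·3 = 18.9; e = 20.4 − 18.9 = 1.5
x=7: ŷ = 9 + 3.3·7 = 32.1; e = 29.6 − 32.1 = -2.5
x=9: ŷ = 9 + 3.3·9 = 38.7; e = 38.2 − 38.7 = -0.5
x=11: ŷ = 9 + 3.3·11 = 45.3; e = 46.8 − 45.3 = 1.5
x=21: ŷ = 9 + 3.3·21 = 78.3; e = 76.8 − 78.3 = -1.5
x=23: ŷ = 9 + 3.3·23 = 84.9; e = 87.4 − 84.9 = 2.5
x=25: ŷ = 9 + 3.3·25 = 91.5; e = 90.5 − 91.5 = -1
SSE = 2.25 + 6.25 + 0.25 + 2.25 + 2.25 + 6.25 + 1 = 20.5
s = √(20.5/5) = 2.02485
e/s = -0.5 / 2.02485 = -0.2469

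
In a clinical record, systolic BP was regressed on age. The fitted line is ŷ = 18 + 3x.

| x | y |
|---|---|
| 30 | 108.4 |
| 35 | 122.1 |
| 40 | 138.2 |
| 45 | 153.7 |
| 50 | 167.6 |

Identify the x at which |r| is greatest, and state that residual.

x=30: ŷ = 18 + 3·30 = 108; r = 108.4 − 108 = 0.4
x=35: ŷ = 18 + 3·35 = 123; r = 122.1 − 123 = -0.9
x=40: ŷ = 18 + 3·40 = 138; r = 138.2 − 138 = 0.2
x=45: ŷ = 18 + 3·45 = 153; r = 153.7 − 153 = 0.7
x=50: ŷ = 18 + 3·50 = 168; r = 167.6 − 168 = -0.4
Largest |r| is 0.9 at x = 35, residual -0.9.

x = 35, r = -0.9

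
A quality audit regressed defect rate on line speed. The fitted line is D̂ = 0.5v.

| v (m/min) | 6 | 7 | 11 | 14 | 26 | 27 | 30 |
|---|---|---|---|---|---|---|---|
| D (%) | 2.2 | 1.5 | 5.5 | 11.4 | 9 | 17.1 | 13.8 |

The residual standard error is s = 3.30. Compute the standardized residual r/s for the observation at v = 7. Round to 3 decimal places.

D̂ = 0.5·7 = 3.5
r = 1.5 − 3.5 = -2
r/s = -2 / 3.30 = -0.606

-0.606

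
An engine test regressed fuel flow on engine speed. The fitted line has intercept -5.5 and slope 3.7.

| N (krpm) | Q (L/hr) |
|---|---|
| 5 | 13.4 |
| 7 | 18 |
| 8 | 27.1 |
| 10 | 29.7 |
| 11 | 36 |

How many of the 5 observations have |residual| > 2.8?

1

N=5: ŷ = -5.5 + 3.7·5 = 13; e = 13.4 − 13 = 0.4
N=7: ŷ = -5.5 + 3.7·7 = 20.4; e = 18 − 20.4 = -2.4
N=8: ŷ = -5.5 + 3.7·8 = 24.1; e = 27.1 − 24.1 = 3
N=10: ŷ = -5.5 + 3.7·10 = 31.5; e = 29.7 − 31.5 = -1.8
N=11: ŷ = -5.5 + 3.7·11 = 35.2; e = 36 − 35.2 = 0.8
|e| > 2.8: N=8 (|e|=3) → 1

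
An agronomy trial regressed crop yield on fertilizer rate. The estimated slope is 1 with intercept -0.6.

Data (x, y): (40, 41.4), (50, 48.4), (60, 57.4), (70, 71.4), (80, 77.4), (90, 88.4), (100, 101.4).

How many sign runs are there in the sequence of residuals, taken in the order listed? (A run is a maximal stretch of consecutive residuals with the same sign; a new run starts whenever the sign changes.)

x=40: ŷ = -0.6 + 40 = 39.4; r = 41.4 − 39.4 = 2
x=50: ŷ = -0.6 + 50 = 49.4; r = 48.4 − 49.4 = -1
x=60: ŷ = -0.6 + 60 = 59.4; r = 57.4 − 59.4 = -2
x=70: ŷ = -0.6 + 70 = 69.4; r = 71.4 − 69.4 = 2
x=80: ŷ = -0.6 + 80 = 79.4; r = 77.4 − 79.4 = -2
x=90: ŷ = -0.6 + 90 = 89.4; r = 88.4 − 89.4 = -1
x=100: ŷ = -0.6 + 100 = 99.4; r = 101.4 − 99.4 = 2
Signs: + − − + − − +
Runs: +×1, −×2, +×1, −×2, +×1 → 5

5 runs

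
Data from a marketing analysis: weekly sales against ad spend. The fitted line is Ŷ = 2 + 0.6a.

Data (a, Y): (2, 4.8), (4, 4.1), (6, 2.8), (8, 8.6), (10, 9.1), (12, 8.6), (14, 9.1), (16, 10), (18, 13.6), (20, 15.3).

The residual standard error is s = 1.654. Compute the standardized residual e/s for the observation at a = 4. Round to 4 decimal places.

Ŷ = 2 + 0.6·4 = 4.4
e = 4.1 − 4.4 = -0.3
e/s = -0.3 / 1.654 = -0.1814

-0.1814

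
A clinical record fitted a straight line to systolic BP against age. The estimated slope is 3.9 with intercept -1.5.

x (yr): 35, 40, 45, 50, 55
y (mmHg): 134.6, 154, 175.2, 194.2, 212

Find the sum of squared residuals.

x=35: ŷ = -1.5 + 3.9·35 = 135; e = 134.6 − 135 = -0.4
x=40: ŷ = -1.5 + 3.9·40 = 154.5; e = 154 − 154.5 = -0.5
x=45: ŷ = -1.5 + 3.9·45 = 174; e = 175.2 − 174 = 1.2
x=50: ŷ = -1.5 + 3.9·50 = 193.5; e = 194.2 − 193.5 = 0.7
x=55: ŷ = -1.5 + 3.9·55 = 213; e = 212 − 213 = -1
SSE = 0.16 + 0.25 + 1.44 + 0.49 + 1 = 3.34

SSE = 3.34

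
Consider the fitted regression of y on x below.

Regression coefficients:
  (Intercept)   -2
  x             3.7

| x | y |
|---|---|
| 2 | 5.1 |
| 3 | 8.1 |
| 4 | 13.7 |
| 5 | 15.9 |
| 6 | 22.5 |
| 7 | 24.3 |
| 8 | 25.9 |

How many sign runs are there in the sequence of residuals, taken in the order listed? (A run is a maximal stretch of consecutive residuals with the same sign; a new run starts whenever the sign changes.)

5 runs

x=2: ŷ = -2 + 3.7·2 = 5.4; r = 5.1 − 5.4 = -0.3
x=3: ŷ = -2 + 3.7·3 = 9.1; r = 8.1 − 9.1 = -1
x=4: ŷ = -2 + 3.7·4 = 12.8; r = 13.7 − 12.8 = 0.9
x=5: ŷ = -2 + 3.7·5 = 16.5; r = 15.9 − 16.5 = -0.6
x=6: ŷ = -2 + 3.7·6 = 20.2; r = 22.5 − 20.2 = 2.3
x=7: ŷ = -2 + 3.7·7 = 23.9; r = 24.3 − 23.9 = 0.4
x=8: ŷ = -2 + 3.7·8 = 27.6; r = 25.9 − 27.6 = -1.7
Signs: − − + − + + −
Runs: −×2, +×1, −×1, +×2, −×1 → 5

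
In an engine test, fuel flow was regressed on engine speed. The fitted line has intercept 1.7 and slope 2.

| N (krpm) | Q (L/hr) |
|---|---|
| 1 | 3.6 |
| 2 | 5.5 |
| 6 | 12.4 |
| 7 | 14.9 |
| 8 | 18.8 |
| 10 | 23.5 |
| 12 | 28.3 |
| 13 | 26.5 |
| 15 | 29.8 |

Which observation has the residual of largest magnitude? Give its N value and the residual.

N=1: Q̂ = 1.7 + 2·1 = 3.7; r = 3.6 − 3.7 = -0.1
N=2: Q̂ = 1.7 + 2·2 = 5.7; r = 5.5 − 5.7 = -0.2
N=6: Q̂ = 1.7 + 2·6 = 13.7; r = 12.4 − 13.7 = -1.3
N=7: Q̂ = 1.7 + 2·7 = 15.7; r = 14.9 − 15.7 = -0.8
N=8: Q̂ = 1.7 + 2·8 = 17.7; r = 18.8 − 17.7 = 1.1
N=10: Q̂ = 1.7 + 2·10 = 21.7; r = 23.5 − 21.7 = 1.8
N=12: Q̂ = 1.7 + 2·12 = 25.7; r = 28.3 − 25.7 = 2.6
N=13: Q̂ = 1.7 + 2·13 = 27.7; r = 26.5 − 27.7 = -1.2
N=15: Q̂ = 1.7 + 2·15 = 31.7; r = 29.8 − 31.7 = -1.9
Largest |r| is 2.6 at N = 12, residual 2.6.

N = 12, r = 2.6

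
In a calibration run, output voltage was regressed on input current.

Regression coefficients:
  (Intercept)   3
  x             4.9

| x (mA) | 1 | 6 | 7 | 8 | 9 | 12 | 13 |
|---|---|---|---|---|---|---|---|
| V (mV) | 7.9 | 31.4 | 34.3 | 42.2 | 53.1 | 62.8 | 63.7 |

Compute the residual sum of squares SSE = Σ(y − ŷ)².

x=1: V̂ = 3 + 4.9·1 = 7.9; e = 7.9 − 7.9 = 0
x=6: V̂ = 3 + 4.9·6 = 32.4; e = 31.4 − 32.4 = -1
x=7: V̂ = 3 + 4.9·7 = 37.3; e = 34.3 − 37.3 = -3
x=8: V̂ = 3 + 4.9·8 = 42.2; e = 42.2 − 42.2 = 0
x=9: V̂ = 3 + 4.9·9 = 47.1; e = 53.1 − 47.1 = 6
x=12: V̂ = 3 + 4.9·12 = 61.8; e = 62.8 − 61.8 = 1
x=13: V̂ = 3 + 4.9·13 = 66.7; e = 63.7 − 66.7 = -3
SSE = 0 + 1 + 9 + 0 + 36 + 1 + 9 = 56

SSE = 56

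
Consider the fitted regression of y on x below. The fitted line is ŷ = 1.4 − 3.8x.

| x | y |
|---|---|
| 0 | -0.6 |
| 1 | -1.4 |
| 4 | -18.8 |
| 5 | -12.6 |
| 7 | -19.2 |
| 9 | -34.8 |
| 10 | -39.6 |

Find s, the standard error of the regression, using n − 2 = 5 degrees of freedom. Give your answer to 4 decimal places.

s = 4.5607

x=0: ŷ = 1.4 − 3.8·0 = 1.4; r = -0.6 − 1.4 = -2
x=1: ŷ = 1.4 − 3.8·1 = -2.4; r = -1.4 − (-2.4) = 1
x=4: ŷ = 1.4 − 3.8·4 = -13.8; r = -18.8 − (-13.8) = -5
x=5: ŷ = 1.4 − 3.8·5 = -17.6; r = -12.6 − (-17.6) = 5
x=7: ŷ = 1.4 − 3.8·7 = -25.2; r = -19.2 − (-25.2) = 6
x=9: ŷ = 1.4 − 3.8·9 = -32.8; r = -34.8 − (-32.8) = -2
x=10: ŷ = 1.4 − 3.8·10 = -36.6; r = -39.6 − (-36.6) = -3
SSE = 4 + 1 + 25 + 25 + 36 + 4 + 9 = 104
s = √(104/5) = √20.8 ≈ 4.5607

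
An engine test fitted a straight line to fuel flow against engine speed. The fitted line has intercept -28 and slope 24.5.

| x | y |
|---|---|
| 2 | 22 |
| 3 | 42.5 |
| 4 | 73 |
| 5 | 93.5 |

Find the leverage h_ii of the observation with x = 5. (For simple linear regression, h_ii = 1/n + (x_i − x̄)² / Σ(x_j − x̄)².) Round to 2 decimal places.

x̄ = (2 + 3 + 4 + 5)/4 = 3.5
Σ(x − x̄)² = 2.25 + 0.25 + 0.25 + 2.25 = 5
h = 1/4 + (1.5)²/5 = 0.25 + 0.45 = 0.70

h = 0.70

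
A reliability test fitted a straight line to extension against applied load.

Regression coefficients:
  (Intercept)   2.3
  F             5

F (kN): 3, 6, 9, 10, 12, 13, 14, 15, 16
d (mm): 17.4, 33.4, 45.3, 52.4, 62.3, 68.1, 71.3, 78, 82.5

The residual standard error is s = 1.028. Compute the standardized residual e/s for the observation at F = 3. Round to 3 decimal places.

0.097

d̂ = 2.3 + 5·3 = 17.3
e = 17.4 − 17.3 = 0.1
e/s = 0.1 / 1.028 = 0.097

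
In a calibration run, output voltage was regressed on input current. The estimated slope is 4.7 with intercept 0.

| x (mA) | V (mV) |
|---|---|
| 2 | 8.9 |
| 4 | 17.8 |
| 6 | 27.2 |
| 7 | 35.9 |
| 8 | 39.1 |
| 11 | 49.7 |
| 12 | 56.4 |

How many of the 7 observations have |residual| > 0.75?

5

x=2: ŷ = 4.7·2 = 9.4; e = 8.9 − 9.4 = -0.5
x=4: ŷ = 4.7·4 = 18.8; e = 17.8 − 18.8 = -1
x=6: ŷ = 4.7·6 = 28.2; e = 27.2 − 28.2 = -1
x=7: ŷ = 4.7·7 = 32.9; e = 35.9 − 32.9 = 3
x=8: ŷ = 4.7·8 = 37.6; e = 39.1 − 37.6 = 1.5
x=11: ŷ = 4.7·11 = 51.7; e = 49.7 − 51.7 = -2
x=12: ŷ = 4.7·12 = 56.4; e = 56.4 − 56.4 = 0
|e| > 0.75: x=4 (|e|=1), x=6 (|e|=1), x=7 (|e|=3), x=8 (|e|=1.5), x=11 (|e|=2) → 5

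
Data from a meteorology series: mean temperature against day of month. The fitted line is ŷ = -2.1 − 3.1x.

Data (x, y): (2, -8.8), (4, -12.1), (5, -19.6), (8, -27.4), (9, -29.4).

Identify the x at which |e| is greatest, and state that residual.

x = 4, e = 2.4

x=2: ŷ = -2.1 − 3.1·2 = -8.3; e = -8.8 − (-8.3) = -0.5
x=4: ŷ = -2.1 − 3.1·4 = -14.5; e = -12.1 − (-14.5) = 2.4
x=5: ŷ = -2.1 − 3.1·5 = -17.6; e = -19.6 − (-17.6) = -2
x=8: ŷ = -2.1 − 3.1·8 = -26.9; e = -27.4 − (-26.9) = -0.5
x=9: ŷ = -2.1 − 3.1·9 = -30; e = -29.4 − (-30) = 0.6
Largest |e| is 2.4 at x = 4, residual 2.4.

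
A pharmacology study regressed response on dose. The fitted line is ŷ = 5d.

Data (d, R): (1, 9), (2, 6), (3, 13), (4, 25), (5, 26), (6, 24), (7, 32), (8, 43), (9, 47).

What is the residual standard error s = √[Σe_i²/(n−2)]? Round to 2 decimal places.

d=1: ŷ = 5·1 = 5; e = 9 − 5 = 4
d=2: ŷ = 5·2 = 10; e = 6 − 10 = -4
d=3: ŷ = 5·3 = 15; e = 13 − 15 = -2
d=4: ŷ = 5·4 = 20; e = 25 − 20 = 5
d=5: ŷ = 5·5 = 25; e = 26 − 25 = 1
d=6: ŷ = 5·6 = 30; e = 24 − 30 = -6
d=7: ŷ = 5·7 = 35; e = 32 − 35 = -3
d=8: ŷ = 5·8 = 40; e = 43 − 40 = 3
d=9: ŷ = 5·9 = 45; e = 47 − 45 = 2
SSE = 16 + 16 + 4 + 25 + 1 + 36 + 9 + 9 + 4 = 120
s = √(120/7) = √17.1429 ≈ 4.14

s = 4.14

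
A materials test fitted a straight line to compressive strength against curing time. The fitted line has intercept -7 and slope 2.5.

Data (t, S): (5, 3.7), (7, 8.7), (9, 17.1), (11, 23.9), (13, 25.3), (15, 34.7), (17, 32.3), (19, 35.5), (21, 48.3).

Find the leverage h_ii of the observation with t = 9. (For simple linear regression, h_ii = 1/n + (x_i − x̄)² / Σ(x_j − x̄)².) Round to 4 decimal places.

t̄ = (5 + 7 + 9 + 11 + 13 + 15 + 17 + 19 + 21)/9 = 13
Σ(t − t̄)² = 64 + 36 + 16 + 4 + 0 + 4 + 16 + 36 + 64 = 240
h = 1/9 + (-4)²/240 = 0.111111 + 0.0666667 = 0.1778

h = 0.1778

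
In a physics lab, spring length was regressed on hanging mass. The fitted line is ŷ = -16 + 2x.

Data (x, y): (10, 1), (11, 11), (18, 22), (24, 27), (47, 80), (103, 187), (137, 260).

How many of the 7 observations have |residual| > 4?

x=10: ŷ = -16 + 2·10 = 4; e = 1 − 4 = -3
x=11: ŷ = -16 + 2·11 = 6; e = 11 − 6 = 5
x=18: ŷ = -16 + 2·18 = 20; e = 22 − 20 = 2
x=24: ŷ = -16 + 2·24 = 32; e = 27 − 32 = -5
x=47: ŷ = -16 + 2·47 = 78; e = 80 − 78 = 2
x=103: ŷ = -16 + 2·103 = 190; e = 187 − 190 = -3
x=137: ŷ = -16 + 2·137 = 258; e = 260 − 258 = 2
|e| > 4: x=11 (|e|=5), x=24 (|e|=5) → 2

2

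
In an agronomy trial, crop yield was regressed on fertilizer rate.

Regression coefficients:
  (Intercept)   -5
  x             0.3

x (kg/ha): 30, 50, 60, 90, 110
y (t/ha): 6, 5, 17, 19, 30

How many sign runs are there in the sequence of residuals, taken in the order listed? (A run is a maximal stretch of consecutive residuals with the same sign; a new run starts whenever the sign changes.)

x=30: ŷ = -5 + 0.3·30 = 4; e = 6 − 4 = 2
x=50: ŷ = -5 + 0.3·50 = 10; e = 5 − 10 = -5
x=60: ŷ = -5 + 0.3·60 = 13; e = 17 − 13 = 4
x=90: ŷ = -5 + 0.3·90 = 22; e = 19 − 22 = -3
x=110: ŷ = -5 + 0.3·110 = 28; e = 30 − 28 = 2
Signs: + − + − +
Runs: +×1, −×1, +×1, −×1, +×1 → 5

5 runs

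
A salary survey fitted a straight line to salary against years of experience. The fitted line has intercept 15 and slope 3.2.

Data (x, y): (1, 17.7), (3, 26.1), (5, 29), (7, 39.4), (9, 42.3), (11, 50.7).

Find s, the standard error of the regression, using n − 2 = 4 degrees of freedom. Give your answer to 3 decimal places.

x=1: ŷ = 15 + 3.2·1 = 18.2; r = 17.7 − 18.2 = -0.5
x=3: ŷ = 15 + 3.2·3 = 24.6; r = 26.1 − 24.6 = 1.5
x=5: ŷ = 15 + 3.2·5 = 31; r = 29 − 31 = -2
x=7: ŷ = 15 + 3.2·7 = 37.4; r = 39.4 − 37.4 = 2
x=9: ŷ = 15 + 3.2·9 = 43.8; r = 42.3 − 43.8 = -1.5
x=11: ŷ = 15 + 3.2·11 = 50.2; r = 50.7 − 50.2 = 0.5
SSE = 0.25 + 2.25 + 4 + 4 + 2.25 + 0.25 = 13
s = √(13/4) = √3.25 ≈ 1.803

s = 1.803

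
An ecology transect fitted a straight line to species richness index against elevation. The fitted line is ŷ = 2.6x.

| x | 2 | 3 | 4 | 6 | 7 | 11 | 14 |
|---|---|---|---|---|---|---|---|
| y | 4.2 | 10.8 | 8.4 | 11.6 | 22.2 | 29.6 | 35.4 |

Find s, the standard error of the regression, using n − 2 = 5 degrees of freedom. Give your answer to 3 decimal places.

s = 3.098

x=2: ŷ = 2.6·2 = 5.2; r = 4.2 − 5.2 = -1
x=3: ŷ = 2.6·3 = 7.8; r = 10.8 − 7.8 = 3
x=4: ŷ = 2.6·4 = 10.4; r = 8.4 − 10.4 = -2
x=6: ŷ = 2.6·6 = 15.6; r = 11.6 − 15.6 = -4
x=7: ŷ = 2.6·7 = 18.2; r = 22.2 − 18.2 = 4
x=11: ŷ = 2.6·11 = 28.6; r = 29.6 − 28.6 = 1
x=14: ŷ = 2.6·14 = 36.4; r = 35.4 − 36.4 = -1
SSE = 1 + 9 + 4 + 16 + 16 + 1 + 1 = 48
s = √(48/5) = √9.6 ≈ 3.098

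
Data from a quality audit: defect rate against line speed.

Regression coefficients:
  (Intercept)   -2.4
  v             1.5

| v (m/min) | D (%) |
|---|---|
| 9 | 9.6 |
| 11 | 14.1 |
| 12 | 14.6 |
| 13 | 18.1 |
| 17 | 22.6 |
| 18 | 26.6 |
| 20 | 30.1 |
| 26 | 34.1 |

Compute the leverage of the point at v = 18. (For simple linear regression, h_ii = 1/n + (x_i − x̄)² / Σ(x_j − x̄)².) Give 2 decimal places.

v̄ = (9 + 11 + 12 + 13 + 17 + 18 + 20 + 26)/8 = 15.75
Σ(v − v̄)² = 45.5625 + 22.5625 + 14.0625 + 7.5625 + 1.5625 + 5.0625 + 18.0625 + 105.062 = 219.5
h = 1/8 + (2.25)²/219.5 = 0.125 + 0.0230638 = 0.15

h = 0.15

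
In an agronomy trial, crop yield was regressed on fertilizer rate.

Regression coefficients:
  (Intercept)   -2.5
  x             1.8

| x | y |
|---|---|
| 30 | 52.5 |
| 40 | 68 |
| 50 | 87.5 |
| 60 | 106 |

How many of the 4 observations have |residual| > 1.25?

1

x=30: ŷ = -2.5 + 1.8·30 = 51.5; e = 52.5 − 51.5 = 1
x=40: ŷ = -2.5 + 1.8·40 = 69.5; e = 68 − 69.5 = -1.5
x=50: ŷ = -2.5 + 1.8·50 = 87.5; e = 87.5 − 87.5 = 0
x=60: ŷ = -2.5 + 1.8·60 = 105.5; e = 106 − 105.5 = 0.5
|e| > 1.25: x=40 (|e|=1.5) → 1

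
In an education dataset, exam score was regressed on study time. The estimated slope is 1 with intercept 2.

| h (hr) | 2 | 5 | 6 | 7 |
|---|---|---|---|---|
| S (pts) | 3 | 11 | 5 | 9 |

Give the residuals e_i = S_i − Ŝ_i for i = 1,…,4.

h=2: Ŝ = 2 + 2 = 4; e = 3 − 4 = -1
h=5: Ŝ = 2 + 5 = 7; e = 11 − 7 = 4
h=6: Ŝ = 2 + 6 = 8; e = 5 − 8 = -3
h=7: Ŝ = 2 + 7 = 9; e = 9 − 9 = 0

-1, 4, -3, 0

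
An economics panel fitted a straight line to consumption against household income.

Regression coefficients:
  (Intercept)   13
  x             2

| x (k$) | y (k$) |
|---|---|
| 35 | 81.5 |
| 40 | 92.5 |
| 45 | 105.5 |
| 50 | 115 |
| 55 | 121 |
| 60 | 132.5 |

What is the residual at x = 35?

e = -1.5

ŷ = 13 + 2·35 = 83
e = 81.5 − 83 = -1.5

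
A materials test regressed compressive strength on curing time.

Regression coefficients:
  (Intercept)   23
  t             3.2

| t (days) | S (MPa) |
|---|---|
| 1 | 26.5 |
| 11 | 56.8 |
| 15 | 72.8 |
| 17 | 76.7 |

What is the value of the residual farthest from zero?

e = 1.8

t=1: Ŝ = 23 + 3.2·1 = 26.2; e = 26.5 − 26.2 = 0.3
t=11: Ŝ = 23 + 3.2·11 = 58.2; e = 56.8 − 58.2 = -1.4
t=15: Ŝ = 23 + 3.2·15 = 71; e = 72.8 − 71 = 1.8
t=17: Ŝ = 23 + 3.2·17 = 77.4; e = 76.7 − 77.4 = -0.7
Largest |e| is 1.8 at t = 15, residual 1.8.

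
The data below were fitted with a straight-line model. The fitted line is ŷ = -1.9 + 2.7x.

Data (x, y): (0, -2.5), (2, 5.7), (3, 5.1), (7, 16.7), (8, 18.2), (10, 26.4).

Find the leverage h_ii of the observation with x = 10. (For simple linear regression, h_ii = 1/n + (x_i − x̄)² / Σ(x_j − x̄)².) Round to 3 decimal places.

x̄ = (0 + 2 + 3 + 7 + 8 + 10)/6 = 5
Σ(x − x̄)² = 25 + 9 + 4 + 4 + 9 + 25 = 76
h = 1/6 + (5)²/76 = 0.166667 + 0.328947 = 0.496

h = 0.496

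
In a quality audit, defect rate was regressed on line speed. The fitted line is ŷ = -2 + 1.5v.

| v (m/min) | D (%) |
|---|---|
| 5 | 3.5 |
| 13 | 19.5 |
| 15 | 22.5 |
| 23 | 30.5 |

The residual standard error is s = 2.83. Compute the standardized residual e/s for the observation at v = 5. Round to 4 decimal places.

-0.7067

ŷ = -2 + 1.5·5 = 5.5
e = 3.5 − 5.5 = -2
e/s = -2 / 2.83 = -0.7067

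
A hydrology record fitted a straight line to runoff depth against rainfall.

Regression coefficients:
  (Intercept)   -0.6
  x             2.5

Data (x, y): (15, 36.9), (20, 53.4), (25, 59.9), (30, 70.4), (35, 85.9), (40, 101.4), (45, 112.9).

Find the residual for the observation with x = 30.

ŷ = -0.6 + 2.5·30 = 74.4
e = 70.4 − 74.4 = -4

e = -4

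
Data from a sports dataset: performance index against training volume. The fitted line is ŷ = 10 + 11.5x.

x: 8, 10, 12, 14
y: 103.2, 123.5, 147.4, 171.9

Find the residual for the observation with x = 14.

e = 0.9

ŷ = 10 + 11.5·14 = 171
e = 171.9 − 171 = 0.9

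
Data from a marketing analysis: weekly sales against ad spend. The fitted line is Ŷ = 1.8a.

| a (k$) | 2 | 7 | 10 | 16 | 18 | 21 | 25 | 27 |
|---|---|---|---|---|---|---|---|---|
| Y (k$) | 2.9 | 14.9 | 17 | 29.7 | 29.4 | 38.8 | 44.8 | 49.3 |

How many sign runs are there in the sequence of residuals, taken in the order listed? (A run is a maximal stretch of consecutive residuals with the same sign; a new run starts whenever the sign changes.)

a=2: Ŷ = 1.8·2 = 3.6; e = 2.9 − 3.6 = -0.7
a=7: Ŷ = 1.8·7 = 12.6; e = 14.9 − 12.6 = 2.3
a=10: Ŷ = 1.8·10 = 18; e = 17 − 18 = -1
a=16: Ŷ = 1.8·16 = 28.8; e = 29.7 − 28.8 = 0.9
a=18: Ŷ = 1.8·18 = 32.4; e = 29.4 − 32.4 = -3
a=21: Ŷ = 1.8·21 = 37.8; e = 38.8 − 37.8 = 1
a=25: Ŷ = 1.8·25 = 45; e = 44.8 − 45 = -0.2
a=27: Ŷ = 1.8·27 = 48.6; e = 49.3 − 48.6 = 0.7
Signs: − + − + − + − +
Runs: −×1, +×1, −×1, +×1, −×1, +×1, −×1, +×1 → 8

8 runs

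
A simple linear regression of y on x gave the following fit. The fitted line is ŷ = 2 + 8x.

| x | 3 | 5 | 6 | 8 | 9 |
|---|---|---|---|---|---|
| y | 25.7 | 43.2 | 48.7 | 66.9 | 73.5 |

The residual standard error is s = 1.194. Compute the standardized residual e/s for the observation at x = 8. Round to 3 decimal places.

ŷ = 2 + 8·8 = 66
e = 66.9 − 66 = 0.9
e/s = 0.9 / 1.194 = 0.754

0.754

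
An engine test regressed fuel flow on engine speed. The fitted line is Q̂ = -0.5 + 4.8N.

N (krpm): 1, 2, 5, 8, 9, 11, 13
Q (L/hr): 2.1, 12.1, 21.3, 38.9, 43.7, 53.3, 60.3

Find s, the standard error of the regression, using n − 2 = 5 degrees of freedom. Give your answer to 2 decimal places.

N=1: Q̂ = -0.5 + 4.8·1 = 4.3; e = 2.1 − 4.3 = -2.2
N=2: Q̂ = -0.5 + 4.8·2 = 9.1; e = 12.1 − 9.1 = 3
N=5: Q̂ = -0.5 + 4.8·5 = 23.5; e = 21.3 − 23.5 = -2.2
N=8: Q̂ = -0.5 + 4.8·8 = 37.9; e = 38.9 − 37.9 = 1
N=9: Q̂ = -0.5 + 4.8·9 = 42.7; e = 43.7 − 42.7 = 1
N=11: Q̂ = -0.5 + 4.8·11 = 52.3; e = 53.3 − 52.3 = 1
N=13: Q̂ = -0.5 + 4.8·13 = 61.9; e = 60.3 − 61.9 = -1.6
SSE = 4.84 + 9 + 4.84 + 1 + 1 + 1 + 2.56 = 24.24
s = √(24.24/5) = √4.848 ≈ 2.20

s = 2.20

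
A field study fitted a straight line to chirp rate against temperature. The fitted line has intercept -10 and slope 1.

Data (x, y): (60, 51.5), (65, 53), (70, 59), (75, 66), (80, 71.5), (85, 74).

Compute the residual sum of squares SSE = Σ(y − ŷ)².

x=60: ŷ = -10 + 60 = 50; r = 51.5 − 50 = 1.5
x=65: ŷ = -10 + 65 = 55; r = 53 − 55 = -2
x=70: ŷ = -10 + 70 = 60; r = 59 − 60 = -1
x=75: ŷ = -10 + 75 = 65; r = 66 − 65 = 1
x=80: ŷ = -10 + 80 = 70; r = 71.5 − 70 = 1.5
x=85: ŷ = -10 + 85 = 75; r = 74 − 75 = -1
SSE = 2.25 + 4 + 1 + 1 + 2.25 + 1 = 11.5

SSE = 11.5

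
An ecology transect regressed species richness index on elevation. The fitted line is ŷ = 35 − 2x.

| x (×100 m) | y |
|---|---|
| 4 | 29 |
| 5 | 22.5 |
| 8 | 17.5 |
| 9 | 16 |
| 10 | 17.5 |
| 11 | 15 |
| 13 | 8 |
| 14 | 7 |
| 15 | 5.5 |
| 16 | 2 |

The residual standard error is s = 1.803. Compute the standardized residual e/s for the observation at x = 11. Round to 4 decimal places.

1.1093

ŷ = 35 − 2·11 = 13
e = 15 − 13 = 2
e/s = 2 / 1.803 = 1.1093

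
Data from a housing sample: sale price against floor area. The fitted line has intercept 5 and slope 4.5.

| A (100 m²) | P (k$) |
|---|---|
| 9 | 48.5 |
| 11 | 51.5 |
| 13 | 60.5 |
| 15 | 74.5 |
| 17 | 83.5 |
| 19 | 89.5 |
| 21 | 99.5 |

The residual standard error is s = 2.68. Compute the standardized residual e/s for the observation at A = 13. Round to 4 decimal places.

P̂ = 5 + 4.5·13 = 63.5
e = 60.5 − 63.5 = -3
e/s = -3 / 2.68 = -1.1194

-1.1194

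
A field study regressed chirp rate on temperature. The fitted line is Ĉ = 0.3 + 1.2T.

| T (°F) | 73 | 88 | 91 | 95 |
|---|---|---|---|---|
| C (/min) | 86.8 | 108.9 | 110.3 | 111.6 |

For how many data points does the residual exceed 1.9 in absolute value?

T=73: Ĉ = 0.3 + 1.2·73 = 87.9; e = 86.8 − 87.9 = -1.1
T=88: Ĉ = 0.3 + 1.2·88 = 105.9; e = 108.9 − 105.9 = 3
T=91: Ĉ = 0.3 + 1.2·91 = 109.5; e = 110.3 − 109.5 = 0.8
T=95: Ĉ = 0.3 + 1.2·95 = 114.3; e = 111.6 − 114.3 = -2.7
|e| > 1.9: T=88 (|e|=3), T=95 (|e|=2.7) → 2

2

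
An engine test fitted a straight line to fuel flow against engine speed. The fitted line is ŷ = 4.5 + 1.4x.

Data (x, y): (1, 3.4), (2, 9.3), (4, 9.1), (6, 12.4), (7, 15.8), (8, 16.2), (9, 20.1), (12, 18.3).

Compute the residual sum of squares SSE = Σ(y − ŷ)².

x=1: ŷ = 4.5 + 1.4·1 = 5.9; r = 3.4 − 5.9 = -2.5
x=2: ŷ = 4.5 + 1.4·2 = 7.3; r = 9.3 − 7.3 = 2
x=4: ŷ = 4.5 + 1.4·4 = 10.1; r = 9.1 − 10.1 = -1
x=6: ŷ = 4.5 + 1.4·6 = 12.9; r = 12.4 − 12.9 = -0.5
x=7: ŷ = 4.5 + 1.4·7 = 14.3; r = 15.8 − 14.3 = 1.5
x=8: ŷ = 4.5 + 1.4·8 = 15.7; r = 16.2 − 15.7 = 0.5
x=9: ŷ = 4.5 + 1.4·9 = 17.1; r = 20.1 − 17.1 = 3
x=12: ŷ = 4.5 + 1.4·12 = 21.3; r = 18.3 − 21.3 = -3
SSE = 6.25 + 4 + 1 + 0.25 + 2.25 + 0.25 + 9 + 9 = 32

SSE = 32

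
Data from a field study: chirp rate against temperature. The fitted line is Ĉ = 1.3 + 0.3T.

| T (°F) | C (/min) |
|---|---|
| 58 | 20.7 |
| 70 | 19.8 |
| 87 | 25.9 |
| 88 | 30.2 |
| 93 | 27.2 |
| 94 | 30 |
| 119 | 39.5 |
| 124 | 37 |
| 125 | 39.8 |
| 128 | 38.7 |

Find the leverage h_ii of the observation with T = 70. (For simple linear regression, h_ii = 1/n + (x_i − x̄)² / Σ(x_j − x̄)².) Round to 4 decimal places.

T̄ = (58 + 70 + 87 + 88 + 93 + 94 + 119 + 124 + 125 + 128)/10 = 98.6
Σ(T − T̄)² = 1648.36 + 817.96 + 134.56 + 112.36 + 31.36 + 21.16 + 416.16 + 645.16 + 696.96 + 864.36 = 5388.4
h = 1/10 + (-28.6)²/5388.4 = 0.1 + 0.1518 = 0.2518

h = 0.2518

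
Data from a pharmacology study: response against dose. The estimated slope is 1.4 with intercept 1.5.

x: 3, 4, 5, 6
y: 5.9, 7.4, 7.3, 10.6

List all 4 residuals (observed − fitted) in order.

x=3: ŷ = 1.5 + 1.4·3 = 5.7; e = 5.9 − 5.7 = 0.2
x=4: ŷ = 1.5 + 1.4·4 = 7.1; e = 7.4 − 7.1 = 0.3
x=5: ŷ = 1.5 + 1.4·5 = 8.5; e = 7.3 − 8.5 = -1.2
x=6: ŷ = 1.5 + 1.4·6 = 9.9; e = 10.6 − 9.9 = 0.7

0.2, 0.3, -1.2, 0.7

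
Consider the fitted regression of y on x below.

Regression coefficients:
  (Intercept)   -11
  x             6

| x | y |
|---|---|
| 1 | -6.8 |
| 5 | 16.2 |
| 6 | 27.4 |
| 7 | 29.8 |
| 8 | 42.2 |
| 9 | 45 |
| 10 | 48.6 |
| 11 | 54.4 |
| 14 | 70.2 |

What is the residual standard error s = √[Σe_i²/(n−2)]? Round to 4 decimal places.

x=1: ŷ = -11 + 6·1 = -5; e = -6.8 − (-5) = -1.8
x=5: ŷ = -11 + 6·5 = 19; e = 16.2 − 19 = -2.8
x=6: ŷ = -11 + 6·6 = 25; e = 27.4 − 25 = 2.4
x=7: ŷ = -11 + 6·7 = 31; e = 29.8 − 31 = -1.2
x=8: ŷ = -11 + 6·8 = 37; e = 42.2 − 37 = 5.2
x=9: ŷ = -11 + 6·9 = 43; e = 45 − 43 = 2
x=10: ŷ = -11 + 6·10 = 49; e = 48.6 − 49 = -0.4
x=11: ŷ = -11 + 6·11 = 55; e = 54.4 − 55 = -0.6
x=14: ŷ = -11 + 6·14 = 73; e = 70.2 − 73 = -2.8
SSE = 3.24 + 7.84 + 5.76 + 1.44 + 27.04 + 4 + 0.16 + 0.36 + 7.84 = 57.68
s = √(57.68/7) = √8.24 ≈ 2.8705

s = 2.8705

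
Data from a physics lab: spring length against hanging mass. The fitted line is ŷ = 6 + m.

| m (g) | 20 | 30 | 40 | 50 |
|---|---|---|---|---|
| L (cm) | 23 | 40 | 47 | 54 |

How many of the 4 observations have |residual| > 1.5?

m=20: ŷ = 6 + 20 = 26; e = 23 − 26 = -3
m=30: ŷ = 6 + 30 = 36; e = 40 − 36 = 4
m=40: ŷ = 6 + 40 = 46; e = 47 − 46 = 1
m=50: ŷ = 6 + 50 = 56; e = 54 − 56 = -2
|e| > 1.5: m=20 (|e|=3), m=30 (|e|=4), m=50 (|e|=2) → 3

3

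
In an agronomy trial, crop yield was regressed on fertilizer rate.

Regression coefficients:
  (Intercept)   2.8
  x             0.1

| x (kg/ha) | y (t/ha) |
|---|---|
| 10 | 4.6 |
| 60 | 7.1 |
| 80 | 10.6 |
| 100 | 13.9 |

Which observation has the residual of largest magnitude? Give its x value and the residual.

x = 60, e = -1.7

x=10: ŷ = 2.8 + 0.1·10 = 3.8; e = 4.6 − 3.8 = 0.8
x=60: ŷ = 2.8 + 0.1·60 = 8.8; e = 7.1 − 8.8 = -1.7
x=80: ŷ = 2.8 + 0.1·80 = 10.8; e = 10.6 − 10.8 = -0.2
x=100: ŷ = 2.8 + 0.1·100 = 12.8; e = 13.9 − 12.8 = 1.1
Largest |e| is 1.7 at x = 60, residual -1.7.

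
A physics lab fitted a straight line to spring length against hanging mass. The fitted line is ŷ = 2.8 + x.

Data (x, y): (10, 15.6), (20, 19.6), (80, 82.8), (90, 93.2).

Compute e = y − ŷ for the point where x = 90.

ŷ = 2.8 + 90 = 92.8
e = 93.2 − 92.8 = 0.4

e = 0.4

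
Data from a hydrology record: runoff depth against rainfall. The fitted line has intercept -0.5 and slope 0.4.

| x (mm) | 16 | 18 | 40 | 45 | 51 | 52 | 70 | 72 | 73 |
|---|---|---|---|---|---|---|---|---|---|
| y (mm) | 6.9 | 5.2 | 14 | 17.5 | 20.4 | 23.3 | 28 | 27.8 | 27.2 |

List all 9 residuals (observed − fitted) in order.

1, -1.5, -1.5, 0, 0.5, 3, 0.5, -0.5, -1.5

x=16: ŷ = -0.5 + 0.4·16 = 5.9; e = 6.9 − 5.9 = 1
x=18: ŷ = -0.5 + 0.4·18 = 6.7; e = 5.2 − 6.7 = -1.5
x=40: ŷ = -0.5 + 0.4·40 = 15.5; e = 14 − 15.5 = -1.5
x=45: ŷ = -0.5 + 0.4·45 = 17.5; e = 17.5 − 17.5 = 0
x=51: ŷ = -0.5 + 0.4·51 = 19.9; e = 20.4 − 19.9 = 0.5
x=52: ŷ = -0.5 + 0.4·52 = 20.3; e = 23.3 − 20.3 = 3
x=70: ŷ = -0.5 + 0.4·70 = 27.5; e = 28 − 27.5 = 0.5
x=72: ŷ = -0.5 + 0.4·72 = 28.3; e = 27.8 − 28.3 = -0.5
x=73: ŷ = -0.5 + 0.4·73 = 28.7; e = 27.2 − 28.7 = -1.5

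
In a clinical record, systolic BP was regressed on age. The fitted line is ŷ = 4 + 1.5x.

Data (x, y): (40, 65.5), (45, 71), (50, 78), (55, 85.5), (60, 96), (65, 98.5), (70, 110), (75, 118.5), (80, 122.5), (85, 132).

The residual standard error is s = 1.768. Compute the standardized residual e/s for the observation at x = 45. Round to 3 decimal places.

ŷ = 4 + 1.5·45 = 71.5
e = 71 − 71.5 = -0.5
e/s = -0.5 / 1.768 = -0.283

-0.283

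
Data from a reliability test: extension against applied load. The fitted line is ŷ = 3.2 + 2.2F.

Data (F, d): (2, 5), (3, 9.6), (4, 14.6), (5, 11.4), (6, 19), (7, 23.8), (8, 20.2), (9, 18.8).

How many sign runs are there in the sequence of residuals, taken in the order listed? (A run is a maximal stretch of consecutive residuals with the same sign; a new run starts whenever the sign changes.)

F=2: ŷ = 3.2 + 2.2·2 = 7.6; r = 5 − 7.6 = -2.6
F=3: ŷ = 3.2 + 2.2·3 = 9.8; r = 9.6 − 9.8 = -0.2
F=4: ŷ = 3.2 + 2.2·4 = 12; r = 14.6 − 12 = 2.6
F=5: ŷ = 3.2 + 2.2·5 = 14.2; r = 11.4 − 14.2 = -2.8
F=6: ŷ = 3.2 + 2.2·6 = 16.4; r = 19 − 16.4 = 2.6
F=7: ŷ = 3.2 + 2.2·7 = 18.6; r = 23.8 − 18.6 = 5.2
F=8: ŷ = 3.2 + 2.2·8 = 20.8; r = 20.2 − 20.8 = -0.6
F=9: ŷ = 3.2 + 2.2·9 = 23; r = 18.8 − 23 = -4.2
Signs: − − + − + + − −
Runs: −×2, +×1, −×1, +×2, −×2 → 5

5 runs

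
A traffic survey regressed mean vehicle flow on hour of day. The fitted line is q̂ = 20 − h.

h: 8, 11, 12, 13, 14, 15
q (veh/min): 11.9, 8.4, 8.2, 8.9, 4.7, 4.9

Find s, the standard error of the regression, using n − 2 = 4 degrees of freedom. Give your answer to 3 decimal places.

h=8: q̂ = 20 − 8 = 12; r = 11.9 − 12 = -0.1
h=11: q̂ = 20 − 11 = 9; r = 8.4 − 9 = -0.6
h=12: q̂ = 20 − 12 = 8; r = 8.2 − 8 = 0.2
h=13: q̂ = 20 − 13 = 7; r = 8.9 − 7 = 1.9
h=14: q̂ = 20 − 14 = 6; r = 4.7 − 6 = -1.3
h=15: q̂ = 20 − 15 = 5; r = 4.9 − 5 = -0.1
SSE = 0.01 + 0.36 + 0.04 + 3.61 + 1.69 + 0.01 = 5.72
s = √(5.72/4) = √1.43 ≈ 1.196

s = 1.196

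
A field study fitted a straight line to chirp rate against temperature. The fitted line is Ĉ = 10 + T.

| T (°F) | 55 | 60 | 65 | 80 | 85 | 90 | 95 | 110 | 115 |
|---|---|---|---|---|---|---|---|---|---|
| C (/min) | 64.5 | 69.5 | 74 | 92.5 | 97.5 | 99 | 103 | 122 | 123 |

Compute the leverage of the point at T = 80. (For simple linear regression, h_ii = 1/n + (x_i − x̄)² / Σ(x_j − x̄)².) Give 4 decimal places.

T̄ = (55 + 60 + 65 + 80 + 85 + 90 + 95 + 110 + 115)/9 = 83.8889
Σ(T − T̄)² = 834.568 + 570.679 + 356.79 + 15.1235 + 1.23457 + 37.3457 + 123.457 + 681.79 + 967.901 = 3588.89
h = 1/9 + (-3.88889)²/3588.89 = 0.111111 + 0.00421397 = 0.1153

h = 0.1153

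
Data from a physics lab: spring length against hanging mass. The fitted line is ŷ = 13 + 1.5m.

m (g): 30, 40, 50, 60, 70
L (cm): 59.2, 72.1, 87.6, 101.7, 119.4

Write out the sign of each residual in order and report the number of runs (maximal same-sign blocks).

m=30: ŷ = 13 + 1.5·30 = 58; e = 59.2 − 58 = 1.2
m=40: ŷ = 13 + 1.5·40 = 73; e = 72.1 − 73 = -0.9
m=50: ŷ = 13 + 1.5·50 = 88; e = 87.6 − 88 = -0.4
m=60: ŷ = 13 + 1.5·60 = 103; e = 101.7 − 103 = -1.3
m=70: ŷ = 13 + 1.5·70 = 118; e = 119.4 − 118 = 1.4
Signs: + − − − +
Runs: +×1, −×3, +×1 → 3

3 runs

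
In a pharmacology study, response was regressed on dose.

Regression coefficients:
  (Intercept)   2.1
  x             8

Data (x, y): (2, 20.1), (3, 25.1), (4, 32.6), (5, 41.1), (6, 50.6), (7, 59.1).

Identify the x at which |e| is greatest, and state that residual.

x=2: ŷ = 2.1 + 8·2 = 18.1; e = 20.1 − 18.1 = 2
x=3: ŷ = 2.1 + 8·3 = 26.1; e = 25.1 − 26.1 = -1
x=4: ŷ = 2.1 + 8·4 = 34.1; e = 32.6 − 34.1 = -1.5
x=5: ŷ = 2.1 + 8·5 = 42.1; e = 41.1 − 42.1 = -1
x=6: ŷ = 2.1 + 8·6 = 50.1; e = 50.6 − 50.1 = 0.5
x=7: ŷ = 2.1 + 8·7 = 58.1; e = 59.1 − 58.1 = 1
Largest |e| is 2 at x = 2, residual 2.

x = 2, e = 2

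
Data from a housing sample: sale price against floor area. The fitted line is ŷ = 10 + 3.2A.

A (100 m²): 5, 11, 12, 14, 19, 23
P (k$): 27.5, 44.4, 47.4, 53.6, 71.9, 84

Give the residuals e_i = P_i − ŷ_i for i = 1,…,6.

1.5, -0.8, -1, -1.2, 1.1, 0.4

A=5: ŷ = 10 + 3.2·5 = 26; e = 27.5 − 26 = 1.5
A=11: ŷ = 10 + 3.2·11 = 45.2; e = 44.4 − 45.2 = -0.8
A=12: ŷ = 10 + 3.2·12 = 48.4; e = 47.4 − 48.4 = -1
A=14: ŷ = 10 + 3.2·14 = 54.8; e = 53.6 − 54.8 = -1.2
A=19: ŷ = 10 + 3.2·19 = 70.8; e = 71.9 − 70.8 = 1.1
A=23: ŷ = 10 + 3.2·23 = 83.6; e = 84 − 83.6 = 0.4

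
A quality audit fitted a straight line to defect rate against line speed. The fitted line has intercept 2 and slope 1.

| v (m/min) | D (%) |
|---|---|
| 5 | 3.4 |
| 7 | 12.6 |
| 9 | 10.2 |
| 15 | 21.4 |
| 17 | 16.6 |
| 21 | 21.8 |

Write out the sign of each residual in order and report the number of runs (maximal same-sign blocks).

5 runs

v=5: ŷ = 2 + 5 = 7; e = 3.4 − 7 = -3.6
v=7: ŷ = 2 + 7 = 9; e = 12.6 − 9 = 3.6
v=9: ŷ = 2 + 9 = 11; e = 10.2 − 11 = -0.8
v=15: ŷ = 2 + 15 = 17; e = 21.4 − 17 = 4.4
v=17: ŷ = 2 + 17 = 19; e = 16.6 − 19 = -2.4
v=21: ŷ = 2 + 21 = 23; e = 21.8 − 23 = -1.2
Signs: − + − + − −
Runs: −×1, +×1, −×1, +×1, −×2 → 5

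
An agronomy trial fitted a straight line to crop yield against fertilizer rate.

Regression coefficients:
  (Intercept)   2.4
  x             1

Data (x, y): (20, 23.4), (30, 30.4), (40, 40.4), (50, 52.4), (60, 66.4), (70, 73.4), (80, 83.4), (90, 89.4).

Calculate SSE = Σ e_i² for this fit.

SSE = 36

x=20: ŷ = 2.4 + 20 = 22.4; e = 23.4 − 22.4 = 1
x=30: ŷ = 2.4 + 30 = 32.4; e = 30.4 − 32.4 = -2
x=40: ŷ = 2.4 + 40 = 42.4; e = 40.4 − 42.4 = -2
x=50: ŷ = 2.4 + 50 = 52.4; e = 52.4 − 52.4 = 0
x=60: ŷ = 2.4 + 60 = 62.4; e = 66.4 − 62.4 = 4
x=70: ŷ = 2.4 + 70 = 72.4; e = 73.4 − 72.4 = 1
x=80: ŷ = 2.4 + 80 = 82.4; e = 83.4 − 82.4 = 1
x=90: ŷ = 2.4 + 90 = 92.4; e = 89.4 − 92.4 = -3
SSE = 1 + 4 + 4 + 0 + 16 + 1 + 1 + 9 = 36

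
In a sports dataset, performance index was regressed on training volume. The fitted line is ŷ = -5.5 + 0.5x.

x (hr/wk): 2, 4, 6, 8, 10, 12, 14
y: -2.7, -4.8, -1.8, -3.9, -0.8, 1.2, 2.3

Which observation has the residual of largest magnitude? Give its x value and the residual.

x = 8, r = -2.4

x=2: ŷ = -5.5 + 0.5·2 = -4.5; r = -2.7 − (-4.5) = 1.8
x=4: ŷ = -5.5 + 0.5·4 = -3.5; r = -4.8 − (-3.5) = -1.3
x=6: ŷ = -5.5 + 0.5·6 = -2.5; r = -1.8 − (-2.5) = 0.7
x=8: ŷ = -5.5 + 0.5·8 = -1.5; r = -3.9 − (-1.5) = -2.4
x=10: ŷ = -5.5 + 0.5·10 = -0.5; r = -0.8 − (-0.5) = -0.3
x=12: ŷ = -5.5 + 0.5·12 = 0.5; r = 1.2 − 0.5 = 0.7
x=14: ŷ = -5.5 + 0.5·14 = 1.5; r = 2.3 − 1.5 = 0.8
Largest |r| is 2.4 at x = 8, residual -2.4.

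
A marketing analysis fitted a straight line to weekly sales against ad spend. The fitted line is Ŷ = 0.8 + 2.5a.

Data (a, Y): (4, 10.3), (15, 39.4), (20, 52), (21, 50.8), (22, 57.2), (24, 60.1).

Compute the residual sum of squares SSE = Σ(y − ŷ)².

SSE = 11.6

a=4: Ŷ = 0.8 + 2.5·4 = 10.8; r = 10.3 − 10.8 = -0.5
a=15: Ŷ = 0.8 + 2.5·15 = 38.3; r = 39.4 − 38.3 = 1.1
a=20: Ŷ = 0.8 + 2.5·20 = 50.8; r = 52 − 50.8 = 1.2
a=21: Ŷ = 0.8 + 2.5·21 = 53.3; r = 50.8 − 53.3 = -2.5
a=22: Ŷ = 0.8 + 2.5·22 = 55.8; r = 57.2 − 55.8 = 1.4
a=24: Ŷ = 0.8 + 2.5·24 = 60.8; r = 60.1 − 60.8 = -0.7
SSE = 0.25 + 1.21 + 1.44 + 6.25 + 1.96 + 0.49 = 11.6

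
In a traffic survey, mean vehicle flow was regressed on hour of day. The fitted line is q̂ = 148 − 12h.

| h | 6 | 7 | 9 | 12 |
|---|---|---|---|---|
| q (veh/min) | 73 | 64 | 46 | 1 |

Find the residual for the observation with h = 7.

q̂ = 148 − 12·7 = 64
r = 64 − 64 = 0

r = 0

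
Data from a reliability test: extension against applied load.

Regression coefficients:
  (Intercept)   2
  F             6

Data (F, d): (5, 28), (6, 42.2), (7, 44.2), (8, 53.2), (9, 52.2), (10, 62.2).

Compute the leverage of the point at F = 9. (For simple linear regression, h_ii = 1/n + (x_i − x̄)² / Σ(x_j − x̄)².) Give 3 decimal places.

h = 0.295

F̄ = (5 + 6 + 7 + 8 + 9 + 10)/6 = 7.5
Σ(F − F̄)² = 6.25 + 2.25 + 0.25 + 0.25 + 2.25 + 6.25 = 17.5
h = 1/6 + (1.5)²/17.5 = 0.166667 + 0.128571 = 0.295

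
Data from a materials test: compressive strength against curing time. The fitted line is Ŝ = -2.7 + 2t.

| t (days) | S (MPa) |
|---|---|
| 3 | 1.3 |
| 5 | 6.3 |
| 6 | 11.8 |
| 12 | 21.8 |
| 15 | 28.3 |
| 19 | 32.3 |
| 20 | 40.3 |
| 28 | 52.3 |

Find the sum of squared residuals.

t=3: Ŝ = -2.7 + 2·3 = 3.3; e = 1.3 − 3.3 = -2
t=5: Ŝ = -2.7 + 2·5 = 7.3; e = 6.3 − 7.3 = -1
t=6: Ŝ = -2.7 + 2·6 = 9.3; e = 11.8 − 9.3 = 2.5
t=12: Ŝ = -2.7 + 2·12 = 21.3; e = 21.8 − 21.3 = 0.5
t=15: Ŝ = -2.7 + 2·15 = 27.3; e = 28.3 − 27.3 = 1
t=19: Ŝ = -2.7 + 2·19 = 35.3; e = 32.3 − 35.3 = -3
t=20: Ŝ = -2.7 + 2·20 = 37.3; e = 40.3 − 37.3 = 3
t=28: Ŝ = -2.7 + 2·28 = 53.3; e = 52.3 − 53.3 = -1
SSE = 4 + 1 + 6.25 + 0.25 + 1 + 9 + 9 + 1 = 31.5

SSE = 31.5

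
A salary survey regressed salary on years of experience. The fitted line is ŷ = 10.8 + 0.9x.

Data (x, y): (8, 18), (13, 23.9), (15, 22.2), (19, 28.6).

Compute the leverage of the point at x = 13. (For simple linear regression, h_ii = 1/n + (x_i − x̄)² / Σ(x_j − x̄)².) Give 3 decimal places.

x̄ = (8 + 13 + 15 + 19)/4 = 13.75
Σ(x − x̄)² = 33.0625 + 0.5625 + 1.5625 + 27.5625 = 62.75
h = 1/4 + (-0.75)²/62.75 = 0.25 + 0.00896414 = 0.259

h = 0.259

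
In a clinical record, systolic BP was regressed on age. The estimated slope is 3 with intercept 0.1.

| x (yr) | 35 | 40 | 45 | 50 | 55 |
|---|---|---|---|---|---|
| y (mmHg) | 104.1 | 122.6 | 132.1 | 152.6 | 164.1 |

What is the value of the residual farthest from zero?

x=35: ŷ = 0.1 + 3·35 = 105.1; r = 104.1 − 105.1 = -1
x=40: ŷ = 0.1 + 3·40 = 120.1; r = 122.6 − 120.1 = 2.5
x=45: ŷ = 0.1 + 3·45 = 135.1; r = 132.1 − 135.1 = -3
x=50: ŷ = 0.1 + 3·50 = 150.1; r = 152.6 − 150.1 = 2.5
x=55: ŷ = 0.1 + 3·55 = 165.1; r = 164.1 − 165.1 = -1
Largest |r| is 3 at x = 45, residual -3.

r = -3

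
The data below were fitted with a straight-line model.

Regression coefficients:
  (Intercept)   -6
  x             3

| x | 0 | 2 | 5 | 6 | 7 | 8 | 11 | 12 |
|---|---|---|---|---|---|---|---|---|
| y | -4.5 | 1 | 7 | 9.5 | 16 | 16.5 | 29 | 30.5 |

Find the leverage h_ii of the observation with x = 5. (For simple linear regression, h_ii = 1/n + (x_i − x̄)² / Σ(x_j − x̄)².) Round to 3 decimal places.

h = 0.141

x̄ = (0 + 2 + 5 + 6 + 7 + 8 + 11 + 12)/8 = 6.375
Σ(x − x̄)² = 40.6406 + 19.1406 + 1.89062 + 0.140625 + 0.390625 + 2.64062 + 21.3906 + 31.6406 = 117.875
h = 1/8 + (-1.375)²/117.875 = 0.125 + 0.0160392 = 0.141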